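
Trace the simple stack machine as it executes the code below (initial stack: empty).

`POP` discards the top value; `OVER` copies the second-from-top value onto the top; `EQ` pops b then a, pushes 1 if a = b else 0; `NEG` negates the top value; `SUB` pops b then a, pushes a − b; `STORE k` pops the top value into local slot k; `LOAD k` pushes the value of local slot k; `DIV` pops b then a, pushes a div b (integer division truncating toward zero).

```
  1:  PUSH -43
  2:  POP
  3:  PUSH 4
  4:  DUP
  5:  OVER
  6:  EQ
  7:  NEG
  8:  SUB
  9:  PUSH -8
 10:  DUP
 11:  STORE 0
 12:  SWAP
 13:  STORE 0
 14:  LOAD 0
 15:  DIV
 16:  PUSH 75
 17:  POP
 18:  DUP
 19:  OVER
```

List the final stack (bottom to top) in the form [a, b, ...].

[-1, -1, -1]

PUSH -43 : -43
POP      : (empty)
PUSH 4   : 4
DUP      : 4 4
OVER     : 4 4 4
EQ       : 4 1
NEG      : 4 -1
SUB      : 5
PUSH -8  : 5 -8
DUP      : 5 -8 -8
STORE 0  : 5 -8
SWAP     : -8 5
STORE 0  : -8
LOAD 0   : -8 5
DIV      : -1
PUSH 75  : -1 75
POP      : -1
DUP      : -1 -1
OVER     : -1 -1 -1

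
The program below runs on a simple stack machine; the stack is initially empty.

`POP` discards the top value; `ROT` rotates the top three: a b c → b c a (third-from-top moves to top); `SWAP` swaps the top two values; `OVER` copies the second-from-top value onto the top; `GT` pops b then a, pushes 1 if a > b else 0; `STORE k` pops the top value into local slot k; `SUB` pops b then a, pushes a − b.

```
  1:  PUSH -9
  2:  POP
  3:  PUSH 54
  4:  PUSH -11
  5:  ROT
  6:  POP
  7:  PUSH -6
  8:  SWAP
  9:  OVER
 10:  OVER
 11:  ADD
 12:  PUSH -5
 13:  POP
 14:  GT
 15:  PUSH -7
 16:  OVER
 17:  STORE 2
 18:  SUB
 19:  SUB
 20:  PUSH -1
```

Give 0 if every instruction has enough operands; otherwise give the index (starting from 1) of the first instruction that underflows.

PUSH -9   [-9]
POP       []
PUSH 54   [54]
PUSH -11  [54, -11]
ROT  — needs 3 operands, stack has 2 → underflow

5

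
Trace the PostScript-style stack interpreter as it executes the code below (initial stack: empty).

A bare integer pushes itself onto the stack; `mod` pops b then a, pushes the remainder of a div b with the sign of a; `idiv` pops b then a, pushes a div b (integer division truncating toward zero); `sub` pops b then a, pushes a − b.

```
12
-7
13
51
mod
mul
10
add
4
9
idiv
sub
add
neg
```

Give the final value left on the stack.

12   -> [12]
-7   -> [12, -7]
13   -> [12, -7, 13]
51   -> [12, -7, 13, 51]
mod  -> [12, -7, 13]
mul  -> [12, -91]
10   -> [12, -91, 10]
add  -> [12, -81]
4    -> [12, -81, 4]
9    -> [12, -81, 4, 9]
idiv -> [12, -81, 0]
sub  -> [12, -81]
add  -> [-69]
neg  -> [69]

69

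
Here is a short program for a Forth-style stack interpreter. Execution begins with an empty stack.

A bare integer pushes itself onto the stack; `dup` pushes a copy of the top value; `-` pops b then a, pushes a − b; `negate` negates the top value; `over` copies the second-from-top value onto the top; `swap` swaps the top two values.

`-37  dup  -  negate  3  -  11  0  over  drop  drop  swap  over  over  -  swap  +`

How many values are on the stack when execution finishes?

-37     -37
dup     -37 -37
-       0
negate  0
3       0 3
-       -3
11      -3 11
0       -3 11 0
over    -3 11 0 11
drop    -3 11 0
drop    -3 11
swap    11 -3
over    11 -3 11
over    11 -3 11 -3
-       11 -3 14
swap    11 14 -3
+       11 11

2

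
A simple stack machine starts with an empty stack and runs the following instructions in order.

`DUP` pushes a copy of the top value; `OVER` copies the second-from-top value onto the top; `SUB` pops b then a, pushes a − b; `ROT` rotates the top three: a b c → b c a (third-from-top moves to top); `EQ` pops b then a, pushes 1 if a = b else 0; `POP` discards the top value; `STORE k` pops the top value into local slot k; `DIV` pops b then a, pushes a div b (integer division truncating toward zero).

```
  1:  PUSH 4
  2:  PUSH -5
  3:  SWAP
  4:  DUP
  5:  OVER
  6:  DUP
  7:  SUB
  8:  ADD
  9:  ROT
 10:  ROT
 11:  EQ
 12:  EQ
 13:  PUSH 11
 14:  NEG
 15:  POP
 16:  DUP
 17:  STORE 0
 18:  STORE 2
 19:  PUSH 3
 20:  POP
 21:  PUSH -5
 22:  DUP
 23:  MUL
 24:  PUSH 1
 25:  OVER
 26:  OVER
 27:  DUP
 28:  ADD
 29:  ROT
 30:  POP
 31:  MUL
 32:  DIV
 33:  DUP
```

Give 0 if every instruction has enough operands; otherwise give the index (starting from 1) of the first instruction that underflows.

0

PUSH 4   4
PUSH -5  4 -5
SWAP     -5 4
DUP      -5 4 4
OVER     -5 4 4 4
DUP      -5 4 4 4 4
SUB      -5 4 4 0
ADD      -5 4 4
ROT      4 4 -5
ROT      4 -5 4
EQ       4 0
EQ       0
PUSH 11  0 11
NEG      0 -11
POP      0
DUP      0 0
STORE 0  0
STORE 2  (empty)
PUSH 3   3
POP      (empty)
PUSH -5  -5
DUP      -5 -5
MUL      25
PUSH 1   25 1
OVER     25 1 25
OVER     25 1 25 1
DUP      25 1 25 1 1
ADD      25 1 25 2
ROT      25 25 2 1
POP      25 25 2
MUL      25 50
DIV      0
DUP      0 0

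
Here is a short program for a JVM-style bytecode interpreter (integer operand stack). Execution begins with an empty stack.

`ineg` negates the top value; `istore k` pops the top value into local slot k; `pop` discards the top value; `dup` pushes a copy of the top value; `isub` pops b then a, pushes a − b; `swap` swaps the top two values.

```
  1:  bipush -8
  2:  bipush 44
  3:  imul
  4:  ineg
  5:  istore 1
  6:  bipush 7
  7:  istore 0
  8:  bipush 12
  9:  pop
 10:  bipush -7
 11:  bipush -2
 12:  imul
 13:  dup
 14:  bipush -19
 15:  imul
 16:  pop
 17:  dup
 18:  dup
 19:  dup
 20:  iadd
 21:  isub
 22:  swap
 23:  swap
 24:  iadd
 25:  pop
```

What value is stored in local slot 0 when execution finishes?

7

bipush -8  -> -8
bipush 44  -> -8 44
imul       -> -352
ineg       -> 352
istore 1   -> (empty)
bipush 7   -> 7
istore 0   -> (empty)
bipush 12  -> 12
pop        -> (empty)
bipush -7  -> -7
bipush -2  -> -7 -2
imul       -> 14
dup        -> 14 14
bipush -19 -> 14 14 -19
imul       -> 14 -266
pop        -> 14
dup        -> 14 14
dup        -> 14 14 14
dup        -> 14 14 14 14
iadd       -> 14 14 28
isub       -> 14 -14
swap       -> -14 14
swap       -> 14 -14
iadd       -> 0
pop        -> (empty)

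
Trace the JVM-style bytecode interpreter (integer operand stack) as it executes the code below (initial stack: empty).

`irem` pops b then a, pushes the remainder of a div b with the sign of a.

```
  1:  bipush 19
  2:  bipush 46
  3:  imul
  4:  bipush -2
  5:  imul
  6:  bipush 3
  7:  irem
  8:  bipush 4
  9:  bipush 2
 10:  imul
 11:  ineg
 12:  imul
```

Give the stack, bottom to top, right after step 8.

[-2, 4]

bipush 19  [19]
bipush 46  [19, 46]
imul       [874]
bipush -2  [874, -2]
imul       [-1748]
bipush 3   [-1748, 3]
irem       [-2]
bipush 4   [-2, 4]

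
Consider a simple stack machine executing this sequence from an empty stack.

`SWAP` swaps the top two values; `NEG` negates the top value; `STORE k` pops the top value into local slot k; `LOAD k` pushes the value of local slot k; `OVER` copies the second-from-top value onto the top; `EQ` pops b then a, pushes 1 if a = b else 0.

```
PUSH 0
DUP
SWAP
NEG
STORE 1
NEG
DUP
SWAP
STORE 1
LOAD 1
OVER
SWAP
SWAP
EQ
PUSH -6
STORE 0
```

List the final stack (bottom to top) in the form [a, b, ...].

[0, 1]

PUSH 0  → [0]
DUP     → [0, 0]
SWAP    → [0, 0]
NEG     → [0, 0]
STORE 1 → [0]
NEG     → [0]
DUP     → [0, 0]
SWAP    → [0, 0]
STORE 1 → [0]
LOAD 1  → [0, 0]
OVER    → [0, 0, 0]
SWAP    → [0, 0, 0]
SWAP    → [0, 0, 0]
EQ      → [0, 1]
PUSH -6 → [0, 1, -6]
STORE 0 → [0, 1]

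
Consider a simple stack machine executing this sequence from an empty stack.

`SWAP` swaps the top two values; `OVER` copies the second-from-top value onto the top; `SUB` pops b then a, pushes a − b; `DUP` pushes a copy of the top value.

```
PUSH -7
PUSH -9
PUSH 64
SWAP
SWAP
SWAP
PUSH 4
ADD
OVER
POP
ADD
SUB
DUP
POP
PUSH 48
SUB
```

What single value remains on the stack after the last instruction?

PUSH -7 -> -7
PUSH -9 -> -7 -9
PUSH 64 -> -7 -9 64
SWAP    -> -7 64 -9
SWAP    -> -7 -9 64
SWAP    -> -7 64 -9
PUSH 4  -> -7 64 -9 4
ADD     -> -7 64 -5
OVER    -> -7 64 -5 64
POP     -> -7 64 -5
ADD     -> -7 59
SUB     -> -66
DUP     -> -66 -66
POP     -> -66
PUSH 48 -> -66 48
SUB     -> -114

-114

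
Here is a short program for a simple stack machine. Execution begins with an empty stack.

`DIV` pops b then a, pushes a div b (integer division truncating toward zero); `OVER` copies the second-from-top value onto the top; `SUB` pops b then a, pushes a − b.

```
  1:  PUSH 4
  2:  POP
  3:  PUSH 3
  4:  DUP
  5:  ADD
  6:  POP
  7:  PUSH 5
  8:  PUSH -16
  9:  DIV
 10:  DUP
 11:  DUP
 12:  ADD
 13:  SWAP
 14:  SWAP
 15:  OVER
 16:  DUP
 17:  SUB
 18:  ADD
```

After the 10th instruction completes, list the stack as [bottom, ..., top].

[0, 0]

PUSH 4   -> [4]
POP      -> []
PUSH 3   -> [3]
DUP      -> [3, 3]
ADD      -> [6]
POP      -> []
PUSH 5   -> [5]
PUSH -16 -> [5, -16]
DIV      -> [0]
DUP      -> [0, 0]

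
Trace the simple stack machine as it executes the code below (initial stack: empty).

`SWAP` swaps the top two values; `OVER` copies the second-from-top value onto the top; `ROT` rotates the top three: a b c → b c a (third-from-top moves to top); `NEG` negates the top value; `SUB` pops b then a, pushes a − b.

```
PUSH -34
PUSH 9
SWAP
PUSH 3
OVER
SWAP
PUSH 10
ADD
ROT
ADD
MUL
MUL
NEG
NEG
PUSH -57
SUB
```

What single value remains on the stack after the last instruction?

6483

PUSH -34 : -34
PUSH 9   : -34 9
SWAP     : 9 -34
PUSH 3   : 9 -34 3
OVER     : 9 -34 3 -34
SWAP     : 9 -34 -34 3
PUSH 10  : 9 -34 -34 3 10
ADD      : 9 -34 -34 13
ROT      : 9 -34 13 -34
ADD      : 9 -34 -21
MUL      : 9 714
MUL      : 6426
NEG      : -6426
NEG      : 6426
PUSH -57 : 6426 -57
SUB      : 6483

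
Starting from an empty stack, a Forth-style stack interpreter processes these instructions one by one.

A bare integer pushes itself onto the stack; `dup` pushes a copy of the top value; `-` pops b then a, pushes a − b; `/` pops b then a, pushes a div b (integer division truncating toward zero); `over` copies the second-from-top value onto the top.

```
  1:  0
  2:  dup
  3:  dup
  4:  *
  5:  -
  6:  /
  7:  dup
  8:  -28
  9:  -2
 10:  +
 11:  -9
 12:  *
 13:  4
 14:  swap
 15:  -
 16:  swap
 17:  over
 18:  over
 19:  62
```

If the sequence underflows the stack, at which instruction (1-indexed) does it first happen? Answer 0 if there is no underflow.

0   -> 0
dup -> 0 0
dup -> 0 0 0
*   -> 0 0
-   -> 0
/  — needs 2 operands, stack has 1 → underflow

6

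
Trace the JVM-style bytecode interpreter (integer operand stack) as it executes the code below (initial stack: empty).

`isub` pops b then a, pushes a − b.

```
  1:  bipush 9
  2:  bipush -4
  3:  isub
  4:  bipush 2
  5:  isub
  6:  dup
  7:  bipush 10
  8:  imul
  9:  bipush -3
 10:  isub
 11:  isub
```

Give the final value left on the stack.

-102

bipush 9  -> [9]
bipush -4 -> [9, -4]
isub      -> [13]
bipush 2  -> [13, 2]
isub      -> [11]
dup       -> [11, 11]
bipush 10 -> [11, 11, 10]
imul      -> [11, 110]
bipush -3 -> [11, 110, -3]
isub      -> [11, 113]
isub      -> [-102]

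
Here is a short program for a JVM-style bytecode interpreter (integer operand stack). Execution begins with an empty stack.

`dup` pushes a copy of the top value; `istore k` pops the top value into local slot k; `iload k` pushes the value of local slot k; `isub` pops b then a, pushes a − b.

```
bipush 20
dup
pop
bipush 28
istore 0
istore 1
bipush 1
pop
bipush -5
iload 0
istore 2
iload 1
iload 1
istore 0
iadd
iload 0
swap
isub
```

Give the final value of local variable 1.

20

bipush 20 → [20]
dup       → [20, 20]
pop       → [20]
bipush 28 → [20, 28]
istore 0  → [20]
istore 1  → []
bipush 1  → [1]
pop       → []
bipush -5 → [-5]
iload 0   → [-5, 28]
istore 2  → [-5]
iload 1   → [-5, 20]
iload 1   → [-5, 20, 20]
istore 0  → [-5, 20]
iadd      → [15]
iload 0   → [15, 20]
swap      → [20, 15]
isub      → [5]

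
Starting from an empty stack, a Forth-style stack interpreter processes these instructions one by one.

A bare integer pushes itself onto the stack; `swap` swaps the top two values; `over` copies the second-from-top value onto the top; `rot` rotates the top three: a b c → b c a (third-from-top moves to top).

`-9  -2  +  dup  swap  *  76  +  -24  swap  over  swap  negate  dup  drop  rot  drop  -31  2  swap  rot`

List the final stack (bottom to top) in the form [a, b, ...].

[-24, 2, -31, -197]

-9     : [-9]
-2     : [-9, -2]
+      : [-11]
dup    : [-11, -11]
swap   : [-11, -11]
*      : [121]
76     : [121, 76]
+      : [197]
-24    : [197, -24]
swap   : [-24, 197]
over   : [-24, 197, -24]
swap   : [-24, -24, 197]
negate : [-24, -24, -197]
dup    : [-24, -24, -197, -197]
drop   : [-24, -24, -197]
rot    : [-24, -197, -24]
drop   : [-24, -197]
-31    : [-24, -197, -31]
2      : [-24, -197, -31, 2]
swap   : [-24, -197, 2, -31]
rot    : [-24, 2, -31, -197]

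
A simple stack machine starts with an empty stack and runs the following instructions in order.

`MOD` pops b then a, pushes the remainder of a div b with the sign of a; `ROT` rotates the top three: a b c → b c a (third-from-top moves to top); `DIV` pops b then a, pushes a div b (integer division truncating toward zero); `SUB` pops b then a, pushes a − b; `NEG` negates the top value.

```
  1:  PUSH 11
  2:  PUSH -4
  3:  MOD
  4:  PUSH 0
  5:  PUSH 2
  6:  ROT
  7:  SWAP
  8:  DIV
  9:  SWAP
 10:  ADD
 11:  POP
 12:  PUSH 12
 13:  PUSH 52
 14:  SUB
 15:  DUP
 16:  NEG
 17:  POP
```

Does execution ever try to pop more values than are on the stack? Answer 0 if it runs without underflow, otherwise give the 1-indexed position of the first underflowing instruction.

0

PUSH 11 -> [11]
PUSH -4 -> [11, -4]
MOD     -> [3]
PUSH 0  -> [3, 0]
PUSH 2  -> [3, 0, 2]
ROT     -> [0, 2, 3]
SWAP    -> [0, 3, 2]
DIV     -> [0, 1]
SWAP    -> [1, 0]
ADD     -> [1]
POP     -> []
PUSH 12 -> [12]
PUSH 52 -> [12, 52]
SUB     -> [-40]
DUP     -> [-40, -40]
NEG     -> [-40, 40]
POP     -> [-40]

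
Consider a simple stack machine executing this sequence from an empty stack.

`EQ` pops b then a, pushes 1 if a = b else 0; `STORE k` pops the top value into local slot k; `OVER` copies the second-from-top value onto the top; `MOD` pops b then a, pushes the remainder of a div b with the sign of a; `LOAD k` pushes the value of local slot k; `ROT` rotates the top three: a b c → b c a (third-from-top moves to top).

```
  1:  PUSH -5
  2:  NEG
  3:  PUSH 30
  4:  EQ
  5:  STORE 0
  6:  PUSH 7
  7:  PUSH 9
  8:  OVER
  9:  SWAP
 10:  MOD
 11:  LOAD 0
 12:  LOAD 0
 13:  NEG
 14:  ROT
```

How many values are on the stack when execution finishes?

PUSH -5 → -5
NEG     → 5
PUSH 30 → 5 30
EQ      → 0
STORE 0 → (empty)
PUSH 7  → 7
PUSH 9  → 7 9
OVER    → 7 9 7
SWAP    → 7 7 9
MOD     → 7 7
LOAD 0  → 7 7 0
LOAD 0  → 7 7 0 0
NEG     → 7 7 0 0
ROT     → 7 0 0 7

4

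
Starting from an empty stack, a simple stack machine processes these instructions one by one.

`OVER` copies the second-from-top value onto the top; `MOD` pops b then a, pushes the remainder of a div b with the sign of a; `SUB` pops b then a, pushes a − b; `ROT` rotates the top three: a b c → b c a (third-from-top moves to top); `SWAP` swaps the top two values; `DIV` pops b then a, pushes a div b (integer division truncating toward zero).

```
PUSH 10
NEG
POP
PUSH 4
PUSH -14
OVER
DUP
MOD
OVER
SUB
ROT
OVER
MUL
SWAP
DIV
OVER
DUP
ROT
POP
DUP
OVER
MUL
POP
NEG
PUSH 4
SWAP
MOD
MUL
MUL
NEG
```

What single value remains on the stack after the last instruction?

PUSH 10   10
NEG       -10
POP       (empty)
PUSH 4    4
PUSH -14  4 -14
OVER      4 -14 4
DUP       4 -14 4 4
MOD       4 -14 0
OVER      4 -14 0 -14
SUB       4 -14 14
ROT       -14 14 4
OVER      -14 14 4 14
MUL       -14 14 56
SWAP      -14 56 14
DIV       -14 4
OVER      -14 4 -14
DUP       -14 4 -14 -14
ROT       -14 -14 -14 4
POP       -14 -14 -14
DUP       -14 -14 -14 -14
OVER      -14 -14 -14 -14 -14
MUL       -14 -14 -14 196
POP       -14 -14 -14
NEG       -14 -14 14
PUSH 4    -14 -14 14 4
SWAP      -14 -14 4 14
MOD       -14 -14 4
MUL       -14 -56
MUL       784
NEG       -784

-784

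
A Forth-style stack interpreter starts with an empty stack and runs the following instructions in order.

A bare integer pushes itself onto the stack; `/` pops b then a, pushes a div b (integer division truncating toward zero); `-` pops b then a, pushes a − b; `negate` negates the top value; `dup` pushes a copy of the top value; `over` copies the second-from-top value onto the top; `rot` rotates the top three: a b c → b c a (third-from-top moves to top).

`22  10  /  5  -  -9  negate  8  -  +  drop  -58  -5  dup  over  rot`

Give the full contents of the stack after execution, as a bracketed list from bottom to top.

[-58, -5, -5, -5]

22     : [22]
10     : [22, 10]
/      : [2]
5      : [2, 5]
-      : [-3]
-9     : [-3, -9]
negate : [-3, 9]
8      : [-3, 9, 8]
-      : [-3, 1]
+      : [-2]
drop   : []
-58    : [-58]
-5     : [-58, -5]
dup    : [-58, -5, -5]
over   : [-58, -5, -5, -5]
rot    : [-58, -5, -5, -5]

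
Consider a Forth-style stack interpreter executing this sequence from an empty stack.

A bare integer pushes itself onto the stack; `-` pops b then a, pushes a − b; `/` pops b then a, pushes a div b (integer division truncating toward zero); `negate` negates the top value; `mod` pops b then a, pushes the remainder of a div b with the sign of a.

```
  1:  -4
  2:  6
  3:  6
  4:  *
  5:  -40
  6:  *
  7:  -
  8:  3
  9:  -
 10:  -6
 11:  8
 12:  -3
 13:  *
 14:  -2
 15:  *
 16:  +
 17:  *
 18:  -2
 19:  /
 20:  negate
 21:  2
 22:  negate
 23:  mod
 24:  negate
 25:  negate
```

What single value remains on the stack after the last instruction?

1

-4      [-4]
6       [-4, 6]
6       [-4, 6, 6]
*       [-4, 36]
-40     [-4, 36, -40]
*       [-4, -1440]
-       [1436]
3       [1436, 3]
-       [1433]
-6      [1433, -6]
8       [1433, -6, 8]
-3      [1433, -6, 8, -3]
*       [1433, -6, -24]
-2      [1433, -6, -24, -2]
*       [1433, -6, 48]
+       [1433, 42]
*       [60186]
-2      [60186, -2]
/       [-30093]
negate  [30093]
2       [30093, 2]
negate  [30093, -2]
mod     [1]
negate  [-1]
negate  [1]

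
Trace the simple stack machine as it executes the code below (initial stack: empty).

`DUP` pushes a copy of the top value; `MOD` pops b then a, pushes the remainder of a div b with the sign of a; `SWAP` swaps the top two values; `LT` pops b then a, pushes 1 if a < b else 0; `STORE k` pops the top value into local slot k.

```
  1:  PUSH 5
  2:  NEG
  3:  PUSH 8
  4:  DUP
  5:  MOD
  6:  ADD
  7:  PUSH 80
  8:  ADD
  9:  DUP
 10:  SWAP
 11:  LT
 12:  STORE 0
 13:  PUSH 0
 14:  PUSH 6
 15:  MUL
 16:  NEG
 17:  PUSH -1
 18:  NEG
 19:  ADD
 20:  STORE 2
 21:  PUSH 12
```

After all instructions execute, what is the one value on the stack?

PUSH 5  : [5]
NEG     : [-5]
PUSH 8  : [-5, 8]
DUP     : [-5, 8, 8]
MOD     : [-5, 0]
ADD     : [-5]
PUSH 80 : [-5, 80]
ADD     : [75]
DUP     : [75, 75]
SWAP    : [75, 75]
LT      : [0]
STORE 0 : []
PUSH 0  : [0]
PUSH 6  : [0, 6]
MUL     : [0]
NEG     : [0]
PUSH -1 : [0, -1]
NEG     : [0, 1]
ADD     : [1]
STORE 2 : []
PUSH 12 : [12]

12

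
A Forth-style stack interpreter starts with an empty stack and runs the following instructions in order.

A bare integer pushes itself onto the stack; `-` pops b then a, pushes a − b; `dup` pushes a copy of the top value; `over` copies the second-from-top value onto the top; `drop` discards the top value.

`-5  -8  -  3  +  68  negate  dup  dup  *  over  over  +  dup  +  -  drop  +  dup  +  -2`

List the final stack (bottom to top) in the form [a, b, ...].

[-124, -2]

-5     : -5
-8     : -5 -8
-      : 3
3      : 3 3
+      : 6
68     : 6 68
negate : 6 -68
dup    : 6 -68 -68
dup    : 6 -68 -68 -68
*      : 6 -68 4624
over   : 6 -68 4624 -68
over   : 6 -68 4624 -68 4624
+      : 6 -68 4624 4556
dup    : 6 -68 4624 4556 4556
+      : 6 -68 4624 9112
-      : 6 -68 -4488
drop   : 6 -68
+      : -62
dup    : -62 -62
+      : -124
-2     : -124 -2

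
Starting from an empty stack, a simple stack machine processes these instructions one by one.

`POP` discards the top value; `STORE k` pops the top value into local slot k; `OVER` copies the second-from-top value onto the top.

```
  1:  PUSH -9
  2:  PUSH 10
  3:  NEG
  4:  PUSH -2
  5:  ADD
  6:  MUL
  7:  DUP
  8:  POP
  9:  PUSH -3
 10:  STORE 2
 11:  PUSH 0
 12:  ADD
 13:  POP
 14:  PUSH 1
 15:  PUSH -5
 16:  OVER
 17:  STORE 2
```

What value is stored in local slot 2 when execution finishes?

1

PUSH -9 -> [-9]
PUSH 10 -> [-9, 10]
NEG     -> [-9, -10]
PUSH -2 -> [-9, -10, -2]
ADD     -> [-9, -12]
MUL     -> [108]
DUP     -> [108, 108]
POP     -> [108]
PUSH -3 -> [108, -3]
STORE 2 -> [108]
PUSH 0  -> [108, 0]
ADD     -> [108]
POP     -> []
PUSH 1  -> [1]
PUSH -5 -> [1, -5]
OVER    -> [1, -5, 1]
STORE 2 -> [1, -5]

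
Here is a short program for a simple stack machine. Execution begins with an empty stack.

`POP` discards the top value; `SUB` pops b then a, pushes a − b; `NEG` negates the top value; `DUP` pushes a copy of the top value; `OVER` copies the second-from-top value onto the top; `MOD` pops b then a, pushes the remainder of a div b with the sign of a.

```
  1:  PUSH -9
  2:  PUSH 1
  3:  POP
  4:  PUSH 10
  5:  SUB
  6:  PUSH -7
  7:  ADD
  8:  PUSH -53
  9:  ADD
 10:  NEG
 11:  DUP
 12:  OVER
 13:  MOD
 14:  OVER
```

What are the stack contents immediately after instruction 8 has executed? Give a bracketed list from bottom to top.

[-26, -53]

PUSH -9  -> [-9]
PUSH 1   -> [-9, 1]
POP      -> [-9]
PUSH 10  -> [-9, 10]
SUB      -> [-19]
PUSH -7  -> [-19, -7]
ADD      -> [-26]
PUSH -53 -> [-26, -53]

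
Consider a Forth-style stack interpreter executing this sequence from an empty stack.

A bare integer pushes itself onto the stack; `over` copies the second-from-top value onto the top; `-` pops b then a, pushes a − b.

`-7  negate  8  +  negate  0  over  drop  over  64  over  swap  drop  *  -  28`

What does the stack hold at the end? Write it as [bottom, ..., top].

[-15, -225, 28]

-7      [-7]
negate  [7]
8       [7, 8]
+       [15]
negate  [-15]
0       [-15, 0]
over    [-15, 0, -15]
drop    [-15, 0]
over    [-15, 0, -15]
64      [-15, 0, -15, 64]
over    [-15, 0, -15, 64, -15]
swap    [-15, 0, -15, -15, 64]
drop    [-15, 0, -15, -15]
*       [-15, 0, 225]
-       [-15, -225]
28      [-15, -225, 28]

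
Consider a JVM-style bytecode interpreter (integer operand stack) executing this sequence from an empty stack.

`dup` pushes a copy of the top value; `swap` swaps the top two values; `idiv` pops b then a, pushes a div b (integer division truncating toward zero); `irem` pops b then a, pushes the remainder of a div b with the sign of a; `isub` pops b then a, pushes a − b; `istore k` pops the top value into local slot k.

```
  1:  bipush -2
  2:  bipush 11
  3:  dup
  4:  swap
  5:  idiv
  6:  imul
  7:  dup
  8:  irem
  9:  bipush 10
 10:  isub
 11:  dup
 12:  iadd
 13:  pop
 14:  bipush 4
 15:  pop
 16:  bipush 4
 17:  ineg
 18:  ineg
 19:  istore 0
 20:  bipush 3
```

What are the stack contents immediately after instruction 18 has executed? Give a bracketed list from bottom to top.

bipush -2 : [-2]
bipush 11 : [-2, 11]
dup       : [-2, 11, 11]
swap      : [-2, 11, 11]
idiv      : [-2, 1]
imul      : [-2]
dup       : [-2, -2]
irem      : [0]
bipush 10 : [0, 10]
isub      : [-10]
dup       : [-10, -10]
iadd      : [-20]
pop       : []
bipush 4  : [4]
pop       : []
bipush 4  : [4]
ineg      : [-4]
ineg      : [4]

[4]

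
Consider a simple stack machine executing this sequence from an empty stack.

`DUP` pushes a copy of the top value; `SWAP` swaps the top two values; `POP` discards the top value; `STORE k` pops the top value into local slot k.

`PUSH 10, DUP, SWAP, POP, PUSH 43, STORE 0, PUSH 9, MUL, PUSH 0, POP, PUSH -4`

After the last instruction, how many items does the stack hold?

PUSH 10 : [10]
DUP     : [10, 10]
SWAP    : [10, 10]
POP     : [10]
PUSH 43 : [10, 43]
STORE 0 : [10]
PUSH 9  : [10, 9]
MUL     : [90]
PUSH 0  : [90, 0]
POP     : [90]
PUSH -4 : [90, -4]

2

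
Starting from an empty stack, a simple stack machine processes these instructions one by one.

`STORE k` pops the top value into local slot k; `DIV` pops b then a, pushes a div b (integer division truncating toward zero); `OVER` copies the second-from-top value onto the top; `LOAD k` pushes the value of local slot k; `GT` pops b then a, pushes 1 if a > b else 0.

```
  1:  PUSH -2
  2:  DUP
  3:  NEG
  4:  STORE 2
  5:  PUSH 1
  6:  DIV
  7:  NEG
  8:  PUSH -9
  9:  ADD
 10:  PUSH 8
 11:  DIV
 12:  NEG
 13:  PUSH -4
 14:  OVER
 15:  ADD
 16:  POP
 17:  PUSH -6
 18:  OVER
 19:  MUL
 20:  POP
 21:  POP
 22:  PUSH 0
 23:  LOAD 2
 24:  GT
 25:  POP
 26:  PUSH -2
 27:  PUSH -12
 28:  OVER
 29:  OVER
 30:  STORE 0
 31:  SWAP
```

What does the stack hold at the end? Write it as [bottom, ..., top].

[-2, -2, -12]

PUSH -2  : [-2]
DUP      : [-2, -2]
NEG      : [-2, 2]
STORE 2  : [-2]
PUSH 1   : [-2, 1]
DIV      : [-2]
NEG      : [2]
PUSH -9  : [2, -9]
ADD      : [-7]
PUSH 8   : [-7, 8]
DIV      : [0]
NEG      : [0]
PUSH -4  : [0, -4]
OVER     : [0, -4, 0]
ADD      : [0, -4]
POP      : [0]
PUSH -6  : [0, -6]
OVER     : [0, -6, 0]
MUL      : [0, 0]
POP      : [0]
POP      : []
PUSH 0   : [0]
LOAD 2   : [0, 2]
GT       : [0]
POP      : []
PUSH -2  : [-2]
PUSH -12 : [-2, -12]
OVER     : [-2, -12, -2]
OVER     : [-2, -12, -2, -12]
STORE 0  : [-2, -12, -2]
SWAP     : [-2, -2, -12]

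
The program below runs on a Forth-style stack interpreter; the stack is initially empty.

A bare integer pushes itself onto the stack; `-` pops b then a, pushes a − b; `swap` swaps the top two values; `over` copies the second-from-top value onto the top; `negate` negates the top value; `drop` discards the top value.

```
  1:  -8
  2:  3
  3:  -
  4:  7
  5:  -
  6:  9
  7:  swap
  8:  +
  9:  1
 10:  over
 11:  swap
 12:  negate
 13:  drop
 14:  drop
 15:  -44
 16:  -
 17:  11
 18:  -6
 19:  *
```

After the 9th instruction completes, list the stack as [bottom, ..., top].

-8    -8
3     -8 3
-     -11
7     -11 7
-     -18
9     -18 9
swap  9 -18
+     -9
1     -9 1

[-9, 1]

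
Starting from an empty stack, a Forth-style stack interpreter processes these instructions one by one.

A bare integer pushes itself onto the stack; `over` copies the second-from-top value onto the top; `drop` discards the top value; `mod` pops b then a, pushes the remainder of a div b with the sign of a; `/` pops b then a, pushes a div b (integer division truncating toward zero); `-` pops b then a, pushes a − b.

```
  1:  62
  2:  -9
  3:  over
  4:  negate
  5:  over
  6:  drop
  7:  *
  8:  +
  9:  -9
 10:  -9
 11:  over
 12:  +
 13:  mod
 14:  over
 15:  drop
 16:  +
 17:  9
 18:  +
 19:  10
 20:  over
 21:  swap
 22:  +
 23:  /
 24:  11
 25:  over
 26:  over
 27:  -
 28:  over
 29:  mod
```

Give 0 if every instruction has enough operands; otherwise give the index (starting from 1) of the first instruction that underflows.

62      62
-9      62 -9
over    62 -9 62
negate  62 -9 -62
over    62 -9 -62 -9
drop    62 -9 -62
*       62 558
+       620
-9      620 -9
-9      620 -9 -9
over    620 -9 -9 -9
+       620 -9 -18
mod     620 -9
over    620 -9 620
drop    620 -9
+       611
9       611 9
+       620
10      620 10
over    620 10 620
swap    620 620 10
+       620 630
/       0
11      0 11
over    0 11 0
over    0 11 0 11
-       0 11 -11
over    0 11 -11 11
mod     0 11 0

0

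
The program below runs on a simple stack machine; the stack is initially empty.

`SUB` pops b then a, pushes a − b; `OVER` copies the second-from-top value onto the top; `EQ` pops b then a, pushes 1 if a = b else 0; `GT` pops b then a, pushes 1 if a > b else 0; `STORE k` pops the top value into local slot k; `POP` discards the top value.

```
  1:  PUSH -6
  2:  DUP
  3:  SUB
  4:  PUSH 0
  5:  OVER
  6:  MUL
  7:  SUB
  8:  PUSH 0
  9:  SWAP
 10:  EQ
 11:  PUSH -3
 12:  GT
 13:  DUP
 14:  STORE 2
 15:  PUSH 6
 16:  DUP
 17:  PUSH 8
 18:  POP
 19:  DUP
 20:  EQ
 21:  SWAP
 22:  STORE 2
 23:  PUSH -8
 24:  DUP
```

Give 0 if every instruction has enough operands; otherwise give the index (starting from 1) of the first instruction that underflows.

0

PUSH -6  -6
DUP      -6 -6
SUB      0
PUSH 0   0 0
OVER     0 0 0
MUL      0 0
SUB      0
PUSH 0   0 0
SWAP     0 0
EQ       1
PUSH -3  1 -3
GT       1
DUP      1 1
STORE 2  1
PUSH 6   1 6
DUP      1 6 6
PUSH 8   1 6 6 8
POP      1 6 6
DUP      1 6 6 6
EQ       1 6 1
SWAP     1 1 6
STORE 2  1 1
PUSH -8  1 1 -8
DUP      1 1 -8 -8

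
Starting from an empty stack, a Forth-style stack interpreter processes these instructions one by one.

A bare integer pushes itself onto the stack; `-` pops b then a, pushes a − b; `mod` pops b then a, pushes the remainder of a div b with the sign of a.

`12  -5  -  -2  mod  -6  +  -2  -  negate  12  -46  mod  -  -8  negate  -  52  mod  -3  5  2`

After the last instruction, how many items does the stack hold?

12     -> [12]
-5     -> [12, -5]
-      -> [17]
-2     -> [17, -2]
mod    -> [1]
-6     -> [1, -6]
+      -> [-5]
-2     -> [-5, -2]
-      -> [-3]
negate -> [3]
12     -> [3, 12]
-46    -> [3, 12, -46]
mod    -> [3, 12]
-      -> [-9]
-8     -> [-9, -8]
negate -> [-9, 8]
-      -> [-17]
52     -> [-17, 52]
mod    -> [-17]
-3     -> [-17, -3]
5      -> [-17, -3, 5]
2      -> [-17, -3, 5, 2]

4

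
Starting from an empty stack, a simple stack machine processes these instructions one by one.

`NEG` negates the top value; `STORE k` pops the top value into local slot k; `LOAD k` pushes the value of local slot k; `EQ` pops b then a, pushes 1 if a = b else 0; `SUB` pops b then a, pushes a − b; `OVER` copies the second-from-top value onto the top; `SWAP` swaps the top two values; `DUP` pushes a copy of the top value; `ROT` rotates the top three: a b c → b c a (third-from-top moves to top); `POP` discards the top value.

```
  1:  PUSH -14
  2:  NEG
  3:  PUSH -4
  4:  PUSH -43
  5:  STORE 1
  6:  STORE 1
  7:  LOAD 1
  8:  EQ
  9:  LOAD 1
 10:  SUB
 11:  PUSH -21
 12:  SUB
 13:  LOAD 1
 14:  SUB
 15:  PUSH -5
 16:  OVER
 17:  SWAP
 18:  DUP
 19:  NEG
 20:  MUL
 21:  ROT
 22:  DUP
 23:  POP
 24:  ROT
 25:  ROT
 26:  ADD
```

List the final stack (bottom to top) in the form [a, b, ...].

PUSH -14 -> [-14]
NEG      -> [14]
PUSH -4  -> [14, -4]
PUSH -43 -> [14, -4, -43]
STORE 1  -> [14, -4]
STORE 1  -> [14]
LOAD 1   -> [14, -4]
EQ       -> [0]
LOAD 1   -> [0, -4]
SUB      -> [4]
PUSH -21 -> [4, -21]
SUB      -> [25]
LOAD 1   -> [25, -4]
SUB      -> [29]
PUSH -5  -> [29, -5]
OVER     -> [29, -5, 29]
SWAP     -> [29, 29, -5]
DUP      -> [29, 29, -5, -5]
NEG      -> [29, 29, -5, 5]
MUL      -> [29, 29, -25]
ROT      -> [29, -25, 29]
DUP      -> [29, -25, 29, 29]
POP      -> [29, -25, 29]
ROT      -> [-25, 29, 29]
ROT      -> [29, 29, -25]
ADD      -> [29, 4]

[29, 4]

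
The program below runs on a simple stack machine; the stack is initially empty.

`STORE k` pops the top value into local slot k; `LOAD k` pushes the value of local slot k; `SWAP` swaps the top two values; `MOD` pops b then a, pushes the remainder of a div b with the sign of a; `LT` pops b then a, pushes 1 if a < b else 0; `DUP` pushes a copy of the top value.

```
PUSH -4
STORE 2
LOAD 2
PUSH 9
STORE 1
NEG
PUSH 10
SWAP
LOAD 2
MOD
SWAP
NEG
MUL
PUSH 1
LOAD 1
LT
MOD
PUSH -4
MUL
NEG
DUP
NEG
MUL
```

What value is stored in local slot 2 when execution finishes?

PUSH -4 → -4
STORE 2 → (empty)
LOAD 2  → -4
PUSH 9  → -4 9
STORE 1 → -4
NEG     → 4
PUSH 10 → 4 10
SWAP    → 10 4
LOAD 2  → 10 4 -4
MOD     → 10 0
SWAP    → 0 10
NEG     → 0 -10
MUL     → 0
PUSH 1  → 0 1
LOAD 1  → 0 1 9
LT      → 0 1
MOD     → 0
PUSH -4 → 0 -4
MUL     → 0
NEG     → 0
DUP     → 0 0
NEG     → 0 0
MUL     → 0

-4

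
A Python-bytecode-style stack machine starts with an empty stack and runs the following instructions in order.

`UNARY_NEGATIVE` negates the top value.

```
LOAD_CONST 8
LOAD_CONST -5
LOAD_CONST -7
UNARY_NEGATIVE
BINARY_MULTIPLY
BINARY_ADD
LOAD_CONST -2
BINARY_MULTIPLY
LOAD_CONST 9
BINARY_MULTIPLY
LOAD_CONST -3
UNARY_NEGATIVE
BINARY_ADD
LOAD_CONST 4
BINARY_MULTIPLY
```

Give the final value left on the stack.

1956

LOAD_CONST 8    -> [8]
LOAD_CONST -5   -> [8, -5]
LOAD_CONST -7   -> [8, -5, -7]
UNARY_NEGATIVE  -> [8, -5, 7]
BINARY_MULTIPLY -> [8, -35]
BINARY_ADD      -> [-27]
LOAD_CONST -2   -> [-27, -2]
BINARY_MULTIPLY -> [54]
LOAD_CONST 9    -> [54, 9]
BINARY_MULTIPLY -> [486]
LOAD_CONST -3   -> [486, -3]
UNARY_NEGATIVE  -> [486, 3]
BINARY_ADD      -> [489]
LOAD_CONST 4    -> [489, 4]
BINARY_MULTIPLY -> [1956]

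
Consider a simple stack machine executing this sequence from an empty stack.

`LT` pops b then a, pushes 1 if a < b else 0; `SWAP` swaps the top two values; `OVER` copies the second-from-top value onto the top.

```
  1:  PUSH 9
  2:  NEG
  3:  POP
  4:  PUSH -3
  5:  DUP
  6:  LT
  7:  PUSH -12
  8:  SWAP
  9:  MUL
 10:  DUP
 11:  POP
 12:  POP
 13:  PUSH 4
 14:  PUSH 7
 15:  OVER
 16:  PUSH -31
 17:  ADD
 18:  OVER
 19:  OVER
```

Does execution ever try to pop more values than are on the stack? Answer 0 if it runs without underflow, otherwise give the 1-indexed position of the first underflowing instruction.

0

PUSH 9   : [9]
NEG      : [-9]
POP      : []
PUSH -3  : [-3]
DUP      : [-3, -3]
LT       : [0]
PUSH -12 : [0, -12]
SWAP     : [-12, 0]
MUL      : [0]
DUP      : [0, 0]
POP      : [0]
POP      : []
PUSH 4   : [4]
PUSH 7   : [4, 7]
OVER     : [4, 7, 4]
PUSH -31 : [4, 7, 4, -31]
ADD      : [4, 7, -27]
OVER     : [4, 7, -27, 7]
OVER     : [4, 7, -27, 7, -27]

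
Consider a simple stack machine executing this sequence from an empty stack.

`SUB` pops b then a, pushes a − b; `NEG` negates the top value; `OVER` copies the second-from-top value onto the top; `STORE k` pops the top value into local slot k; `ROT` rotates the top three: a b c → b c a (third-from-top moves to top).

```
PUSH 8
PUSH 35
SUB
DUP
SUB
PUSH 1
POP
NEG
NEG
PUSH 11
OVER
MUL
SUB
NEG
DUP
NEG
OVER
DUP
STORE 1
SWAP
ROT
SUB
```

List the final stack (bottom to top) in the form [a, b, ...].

[0, 0]

PUSH 8   8
PUSH 35  8 35
SUB      -27
DUP      -27 -27
SUB      0
PUSH 1   0 1
POP      0
NEG      0
NEG      0
PUSH 11  0 11
OVER     0 11 0
MUL      0 0
SUB      0
NEG      0
DUP      0 0
NEG      0 0
OVER     0 0 0
DUP      0 0 0 0
STORE 1  0 0 0
SWAP     0 0 0
ROT      0 0 0
SUB      0 0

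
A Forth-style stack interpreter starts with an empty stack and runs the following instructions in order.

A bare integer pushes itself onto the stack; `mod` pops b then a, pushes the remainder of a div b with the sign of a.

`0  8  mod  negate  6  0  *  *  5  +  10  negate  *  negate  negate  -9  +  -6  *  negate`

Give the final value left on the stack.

0      -> [0]
8      -> [0, 8]
mod    -> [0]
negate -> [0]
6      -> [0, 6]
0      -> [0, 6, 0]
*      -> [0, 0]
*      -> [0]
5      -> [0, 5]
+      -> [5]
10     -> [5, 10]
negate -> [5, -10]
*      -> [-50]
negate -> [50]
negate -> [-50]
-9     -> [-50, -9]
+      -> [-59]
-6     -> [-59, -6]
*      -> [354]
negate -> [-354]

-354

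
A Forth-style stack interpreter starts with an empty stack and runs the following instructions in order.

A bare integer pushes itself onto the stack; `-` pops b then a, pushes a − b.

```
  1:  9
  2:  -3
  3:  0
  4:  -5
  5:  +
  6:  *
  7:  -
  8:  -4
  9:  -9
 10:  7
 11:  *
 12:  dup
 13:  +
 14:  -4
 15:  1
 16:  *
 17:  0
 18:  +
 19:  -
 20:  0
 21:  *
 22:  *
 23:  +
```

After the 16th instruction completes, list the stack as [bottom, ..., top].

[-6, -4, -126, -4]

9   → 9
-3  → 9 -3
0   → 9 -3 0
-5  → 9 -3 0 -5
+   → 9 -3 -5
*   → 9 15
-   → -6
-4  → -6 -4
-9  → -6 -4 -9
7   → -6 -4 -9 7
*   → -6 -4 -63
dup → -6 -4 -63 -63
+   → -6 -4 -126
-4  → -6 -4 -126 -4
1   → -6 -4 -126 -4 1
*   → -6 -4 -126 -4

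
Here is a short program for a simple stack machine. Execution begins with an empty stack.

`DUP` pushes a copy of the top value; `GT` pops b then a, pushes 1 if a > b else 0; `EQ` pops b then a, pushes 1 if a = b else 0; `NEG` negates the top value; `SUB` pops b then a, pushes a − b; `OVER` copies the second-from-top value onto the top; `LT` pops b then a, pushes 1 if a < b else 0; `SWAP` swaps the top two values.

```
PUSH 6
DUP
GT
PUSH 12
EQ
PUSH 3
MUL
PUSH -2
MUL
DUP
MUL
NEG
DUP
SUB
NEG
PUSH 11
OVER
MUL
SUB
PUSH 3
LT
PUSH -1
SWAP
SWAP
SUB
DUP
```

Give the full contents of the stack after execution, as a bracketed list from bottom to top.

[2, 2]

PUSH 6  : [6]
DUP     : [6, 6]
GT      : [0]
PUSH 12 : [0, 12]
EQ      : [0]
PUSH 3  : [0, 3]
MUL     : [0]
PUSH -2 : [0, -2]
MUL     : [0]
DUP     : [0, 0]
MUL     : [0]
NEG     : [0]
DUP     : [0, 0]
SUB     : [0]
NEG     : [0]
PUSH 11 : [0, 11]
OVER    : [0, 11, 0]
MUL     : [0, 0]
SUB     : [0]
PUSH 3  : [0, 3]
LT      : [1]
PUSH -1 : [1, -1]
SWAP    : [-1, 1]
SWAP    : [1, -1]
SUB     : [2]
DUP     : [2, 2]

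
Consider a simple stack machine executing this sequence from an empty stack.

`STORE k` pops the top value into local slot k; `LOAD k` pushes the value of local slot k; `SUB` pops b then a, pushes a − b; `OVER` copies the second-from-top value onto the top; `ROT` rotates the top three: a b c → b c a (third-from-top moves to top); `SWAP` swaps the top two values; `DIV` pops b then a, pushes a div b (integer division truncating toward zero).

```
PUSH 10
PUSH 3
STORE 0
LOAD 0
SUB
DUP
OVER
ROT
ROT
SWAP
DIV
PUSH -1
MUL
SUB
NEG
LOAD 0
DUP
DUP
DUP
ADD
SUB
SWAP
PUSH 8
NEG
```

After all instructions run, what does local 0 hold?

PUSH 10 → [10]
PUSH 3  → [10, 3]
STORE 0 → [10]
LOAD 0  → [10, 3]
SUB     → [7]
DUP     → [7, 7]
OVER    → [7, 7, 7]
ROT     → [7, 7, 7]
ROT     → [7, 7, 7]
SWAP    → [7, 7, 7]
DIV     → [7, 1]
PUSH -1 → [7, 1, -1]
MUL     → [7, -1]
SUB     → [8]
NEG     → [-8]
LOAD 0  → [-8, 3]
DUP     → [-8, 3, 3]
DUP     → [-8, 3, 3, 3]
DUP     → [-8, 3, 3, 3, 3]
ADD     → [-8, 3, 3, 6]
SUB     → [-8, 3, -3]
SWAP    → [-8, -3, 3]
PUSH 8  → [-8, -3, 3, 8]
NEG     → [-8, -3, 3, -8]

3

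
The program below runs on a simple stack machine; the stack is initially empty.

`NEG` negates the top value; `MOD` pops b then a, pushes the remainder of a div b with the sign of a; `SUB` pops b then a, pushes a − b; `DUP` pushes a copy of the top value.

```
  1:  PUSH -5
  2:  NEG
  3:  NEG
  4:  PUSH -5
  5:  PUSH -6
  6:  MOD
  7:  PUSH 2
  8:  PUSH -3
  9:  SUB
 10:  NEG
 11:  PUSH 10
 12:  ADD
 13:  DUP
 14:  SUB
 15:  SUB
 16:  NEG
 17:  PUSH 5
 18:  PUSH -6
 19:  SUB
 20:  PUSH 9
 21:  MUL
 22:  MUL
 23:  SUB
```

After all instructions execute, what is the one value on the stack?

-500

PUSH -5 : -5
NEG     : 5
NEG     : -5
PUSH -5 : -5 -5
PUSH -6 : -5 -5 -6
MOD     : -5 -5
PUSH 2  : -5 -5 2
PUSH -3 : -5 -5 2 -3
SUB     : -5 -5 5
NEG     : -5 -5 -5
PUSH 10 : -5 -5 -5 10
ADD     : -5 -5 5
DUP     : -5 -5 5 5
SUB     : -5 -5 0
SUB     : -5 -5
NEG     : -5 5
PUSH 5  : -5 5 5
PUSH -6 : -5 5 5 -6
SUB     : -5 5 11
PUSH 9  : -5 5 11 9
MUL     : -5 5 99
MUL     : -5 495
SUB     : -500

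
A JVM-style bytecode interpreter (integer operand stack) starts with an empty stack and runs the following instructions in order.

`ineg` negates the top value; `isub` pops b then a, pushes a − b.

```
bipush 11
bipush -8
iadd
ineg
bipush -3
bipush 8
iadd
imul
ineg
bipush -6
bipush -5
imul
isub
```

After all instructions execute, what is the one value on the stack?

bipush 11  11
bipush -8  11 -8
iadd       3
ineg       -3
bipush -3  -3 -3
bipush 8   -3 -3 8
iadd       -3 5
imul       -15
ineg       15
bipush -6  15 -6
bipush -5  15 -6 -5
imul       15 30
isub       -15

-15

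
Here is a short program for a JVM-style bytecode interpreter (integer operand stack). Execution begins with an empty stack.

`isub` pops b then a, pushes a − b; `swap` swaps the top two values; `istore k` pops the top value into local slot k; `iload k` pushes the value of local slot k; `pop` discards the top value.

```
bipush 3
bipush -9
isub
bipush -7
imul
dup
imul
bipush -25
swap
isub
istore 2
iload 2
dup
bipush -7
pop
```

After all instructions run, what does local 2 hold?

bipush 3   -> 3
bipush -9  -> 3 -9
isub       -> 12
bipush -7  -> 12 -7
imul       -> -84
dup        -> -84 -84
imul       -> 7056
bipush -25 -> 7056 -25
swap       -> -25 7056
isub       -> -7081
istore 2   -> (empty)
iload 2    -> -7081
dup        -> -7081 -7081
bipush -7  -> -7081 -7081 -7
pop        -> -7081 -7081

-7081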